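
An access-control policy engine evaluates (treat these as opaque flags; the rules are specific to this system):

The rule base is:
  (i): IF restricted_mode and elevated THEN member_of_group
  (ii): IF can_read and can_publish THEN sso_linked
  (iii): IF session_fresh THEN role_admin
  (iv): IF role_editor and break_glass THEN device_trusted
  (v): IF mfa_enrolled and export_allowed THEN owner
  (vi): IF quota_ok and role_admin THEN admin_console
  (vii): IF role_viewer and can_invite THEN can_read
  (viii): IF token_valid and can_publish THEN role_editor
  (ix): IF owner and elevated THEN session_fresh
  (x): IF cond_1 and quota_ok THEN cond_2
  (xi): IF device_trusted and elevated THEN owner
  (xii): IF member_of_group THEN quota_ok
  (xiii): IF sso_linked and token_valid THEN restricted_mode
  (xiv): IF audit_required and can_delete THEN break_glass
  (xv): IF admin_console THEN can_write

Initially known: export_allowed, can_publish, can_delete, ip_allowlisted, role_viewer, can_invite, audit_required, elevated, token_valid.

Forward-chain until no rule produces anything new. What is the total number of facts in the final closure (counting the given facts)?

Round 1: (vii) [IF role_viewer and can_invite THEN can_read]; (viii) [IF token_valid and can_publish THEN role_editor]; (xiv) [IF audit_required and can_delete THEN break_glass]. New: can_read, role_editor, break_glass.
Round 2: (ii) [IF can_read and can_publish THEN sso_linked]; (iv) [IF role_editor and break_glass THEN device_trusted]. New: sso_linked, device_trusted.
Round 3: (xi) [IF device_trusted and elevated THEN owner]; (xiii) [IF sso_linked and token_valid THEN restricted_mode]. New: owner, restricted_mode.
Round 4: (i) [IF restricted_mode and elevated THEN member_of_group]; (ix) [IF owner and elevated THEN session_fresh]. New: member_of_group, session_fresh.
Round 5: (iii) [IF session_fresh THEN role_admin]; (xii) [IF member_of_group THEN quota_ok]. New: role_admin, quota_ok.
Round 6: (vi) [IF quota_ok and role_admin THEN admin_console]. New: admin_console.
Round 7: (xv) [IF admin_console THEN can_write]. New: can_write.
Closure: {admin_console, audit_required, break_glass, can_delete, can_invite, can_publish, can_read, can_write, device_trusted, elevated, export_allowed, ip_allowlisted, member_of_group, owner, quota_ok, restricted_mode, role_admin, role_editor, role_viewer, session_fresh, sso_linked, token_valid} — 22 facts.

22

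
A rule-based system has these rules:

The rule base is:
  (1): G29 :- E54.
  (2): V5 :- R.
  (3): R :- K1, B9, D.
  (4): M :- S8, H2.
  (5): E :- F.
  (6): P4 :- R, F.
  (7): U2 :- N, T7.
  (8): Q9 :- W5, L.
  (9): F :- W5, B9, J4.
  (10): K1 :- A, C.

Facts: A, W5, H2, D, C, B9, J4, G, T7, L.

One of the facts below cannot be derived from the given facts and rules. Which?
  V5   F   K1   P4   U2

U2

Round 1: (8) [Q9 :- W5, L.]; (9) [F :- W5, B9, J4.]; (10) [K1 :- A, C.]. Adds Q9, F, K1.
Round 2: (3) [R :- K1, B9, D.]; (5) [E :- F.]. Adds R, E.
Round 3: (2) [V5 :- R.]; (6) [P4 :- R, F.]. Adds V5, P4.
Derived: F (round 1), K1 (round 1), V5 (round 3), P4 (round 3). U2 never appears in any round.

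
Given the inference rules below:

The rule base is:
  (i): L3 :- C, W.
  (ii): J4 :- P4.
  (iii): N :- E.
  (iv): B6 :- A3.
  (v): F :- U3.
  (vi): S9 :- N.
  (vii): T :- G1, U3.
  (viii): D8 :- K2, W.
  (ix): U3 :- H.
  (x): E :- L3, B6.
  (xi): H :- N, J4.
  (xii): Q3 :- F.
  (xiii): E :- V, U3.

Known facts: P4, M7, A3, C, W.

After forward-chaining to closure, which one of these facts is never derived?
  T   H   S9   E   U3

T

Round 1 — (i), (ii), (iv), derive L3, J4, B6.
Round 2 — (x), derive E.
Round 3 — (iii), derive N.
Round 4 — (vi), (xi), derive S9, H.
Round 5 — (ix), derive U3.
Round 6 — (v), derive F.
Round 7 — (xii), derive Q3.
Derived: H (round 4), S9 (round 4), U3 (round 5), E (round 2). T never appears in any round.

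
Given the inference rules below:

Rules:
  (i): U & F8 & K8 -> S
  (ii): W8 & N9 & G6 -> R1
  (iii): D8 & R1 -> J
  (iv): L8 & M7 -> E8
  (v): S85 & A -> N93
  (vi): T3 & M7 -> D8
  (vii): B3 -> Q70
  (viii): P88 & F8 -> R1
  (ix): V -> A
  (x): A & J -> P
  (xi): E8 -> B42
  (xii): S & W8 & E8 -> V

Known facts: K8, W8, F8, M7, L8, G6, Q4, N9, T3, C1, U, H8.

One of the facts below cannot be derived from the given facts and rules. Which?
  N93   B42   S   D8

Round 1 fires (i), (ii), (iv), (vi), giving S, R1, E8, D8.
Round 2 fires (iii), (xi), (xii), giving J, B42, V.
Round 3 fires (ix), giving A.
Round 4 fires (x), giving P.
Derived: S (round 1), D8 (round 1), B42 (round 2). N93 never appears in any round.

N93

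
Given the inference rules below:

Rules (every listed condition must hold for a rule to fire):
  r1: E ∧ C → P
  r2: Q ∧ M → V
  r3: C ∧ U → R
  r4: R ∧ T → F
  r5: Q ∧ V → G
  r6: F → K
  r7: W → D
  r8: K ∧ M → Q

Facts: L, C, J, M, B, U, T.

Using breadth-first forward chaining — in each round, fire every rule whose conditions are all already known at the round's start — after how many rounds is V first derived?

5

[1] r3 [C ∧ U → R]. ⇒ new: R.
[2] r4 [R ∧ T → F]. ⇒ new: F.
[3] r6 [F → K]. ⇒ new: K.
[4] r8 [K ∧ M → Q]. ⇒ new: Q.
[5] r2 [Q ∧ M → V]. ⇒ new: V.
V first appears in round 5.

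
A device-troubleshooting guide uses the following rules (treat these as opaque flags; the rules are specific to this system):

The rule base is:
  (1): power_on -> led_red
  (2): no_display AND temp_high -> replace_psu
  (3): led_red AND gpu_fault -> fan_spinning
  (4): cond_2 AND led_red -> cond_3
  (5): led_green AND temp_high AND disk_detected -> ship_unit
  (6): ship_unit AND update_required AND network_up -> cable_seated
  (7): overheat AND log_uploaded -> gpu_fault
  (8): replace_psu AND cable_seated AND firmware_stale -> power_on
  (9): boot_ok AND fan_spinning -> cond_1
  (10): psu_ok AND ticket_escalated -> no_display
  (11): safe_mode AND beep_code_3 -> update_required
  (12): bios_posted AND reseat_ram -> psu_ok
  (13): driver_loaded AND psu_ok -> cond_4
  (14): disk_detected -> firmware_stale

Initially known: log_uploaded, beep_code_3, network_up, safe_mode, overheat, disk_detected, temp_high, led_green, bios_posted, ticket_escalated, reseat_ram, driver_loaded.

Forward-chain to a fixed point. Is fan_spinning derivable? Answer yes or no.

Round 1 — (5), (7), (11), (12), (14), derive ship_unit, gpu_fault, update_required, psu_ok, firmware_stale.
Round 2 — (6), (10), (13), derive cable_seated, no_display, cond_4.
Round 3 — (2), derive replace_psu.
Round 4 — (8), derive power_on.
Round 5 — (1), derive led_red.
Round 6 — (3), derive fan_spinning.
fan_spinning appears in round 6, so it is derivable.

yes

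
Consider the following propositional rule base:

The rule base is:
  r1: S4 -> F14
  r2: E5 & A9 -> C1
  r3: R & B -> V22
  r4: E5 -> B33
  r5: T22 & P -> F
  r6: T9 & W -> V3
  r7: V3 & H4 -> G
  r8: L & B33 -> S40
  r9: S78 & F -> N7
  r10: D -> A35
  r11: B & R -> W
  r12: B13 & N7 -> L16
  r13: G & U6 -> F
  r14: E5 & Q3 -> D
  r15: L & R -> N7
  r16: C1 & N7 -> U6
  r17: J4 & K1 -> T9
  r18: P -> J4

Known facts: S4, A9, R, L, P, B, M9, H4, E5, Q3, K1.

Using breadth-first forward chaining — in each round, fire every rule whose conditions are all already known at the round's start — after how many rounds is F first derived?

5

[1] r1 [S4 -> F14]; r2 [E5 & A9 -> C1]; r3 [R & B -> V22]; r4 [E5 -> B33]; r11 [B & R -> W]; r14 [E5 & Q3 -> D]; r15 [L & R -> N7]; r18 [P -> J4]. ⇒ new: F14, C1, V22, B33, W, D, N7, J4.
[2] r8 [L & B33 -> S40]; r10 [D -> A35]; r16 [C1 & N7 -> U6]; r17 [J4 & K1 -> T9]. ⇒ new: S40, A35, U6, T9.
[3] r6 [T9 & W -> V3]. ⇒ new: V3.
[4] r7 [V3 & H4 -> G]. ⇒ new: G.
[5] r13 [G & U6 -> F]. ⇒ new: F.
F first appears in round 5.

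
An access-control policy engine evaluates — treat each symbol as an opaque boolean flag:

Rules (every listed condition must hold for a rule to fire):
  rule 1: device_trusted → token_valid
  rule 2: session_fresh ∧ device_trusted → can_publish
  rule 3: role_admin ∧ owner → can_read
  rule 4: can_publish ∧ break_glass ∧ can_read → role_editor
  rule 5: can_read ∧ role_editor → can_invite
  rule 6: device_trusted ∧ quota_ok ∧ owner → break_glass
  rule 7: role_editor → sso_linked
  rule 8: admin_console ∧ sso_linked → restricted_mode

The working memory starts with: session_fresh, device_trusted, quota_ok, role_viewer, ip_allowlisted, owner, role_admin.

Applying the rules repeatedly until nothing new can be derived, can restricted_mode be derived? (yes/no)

no

Round 1: rule 1 [device_trusted → token_valid]; rule 2 [session_fresh ∧ device_trusted → can_publish]; rule 3 [role_admin ∧ owner → can_read]; rule 6 [device_trusted ∧ quota_ok ∧ owner → break_glass]. New: token_valid, can_publish, can_read, break_glass.
Round 2: rule 4 [can_publish ∧ break_glass ∧ can_read → role_editor]. New: role_editor.
Round 3: rule 5 [can_read ∧ role_editor → can_invite]; rule 7 [role_editor → sso_linked]. New: can_invite, sso_linked.
Fixed point reached. restricted_mode is concluded only by rule 8; rule 8 needs admin_console (never derived).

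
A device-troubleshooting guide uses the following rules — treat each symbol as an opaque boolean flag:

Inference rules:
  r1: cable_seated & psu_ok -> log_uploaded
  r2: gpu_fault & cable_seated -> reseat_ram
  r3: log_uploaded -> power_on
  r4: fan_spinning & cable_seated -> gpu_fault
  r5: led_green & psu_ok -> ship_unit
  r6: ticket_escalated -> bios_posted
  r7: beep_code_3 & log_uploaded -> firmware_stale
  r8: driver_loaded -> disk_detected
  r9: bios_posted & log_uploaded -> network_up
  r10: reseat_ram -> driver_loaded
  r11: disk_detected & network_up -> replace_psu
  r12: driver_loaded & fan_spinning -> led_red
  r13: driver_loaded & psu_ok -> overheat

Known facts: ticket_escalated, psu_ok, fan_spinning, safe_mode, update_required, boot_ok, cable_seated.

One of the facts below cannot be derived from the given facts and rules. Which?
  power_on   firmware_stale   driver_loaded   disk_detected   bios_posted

firmware_stale

Round 1: r1 [cable_seated & psu_ok -> log_uploaded]; r4 [fan_spinning & cable_seated -> gpu_fault]; r6 [ticket_escalated -> bios_posted]. New: log_uploaded, gpu_fault, bios_posted.
Round 2: r2 [gpu_fault & cable_seated -> reseat_ram]; r3 [log_uploaded -> power_on]; r9 [bios_posted & log_uploaded -> network_up]. New: reseat_ram, power_on, network_up.
Round 3: r10 [reseat_ram -> driver_loaded]. New: driver_loaded.
Round 4: r8 [driver_loaded -> disk_detected]; r12 [driver_loaded & fan_spinning -> led_red]; r13 [driver_loaded & psu_ok -> overheat]. New: disk_detected, led_red, overheat.
Round 5: r11 [disk_detected & network_up -> replace_psu]. New: replace_psu.
Derived: driver_loaded (round 3), disk_detected (round 4), bios_posted (round 1), power_on (round 2). firmware_stale never appears in any round.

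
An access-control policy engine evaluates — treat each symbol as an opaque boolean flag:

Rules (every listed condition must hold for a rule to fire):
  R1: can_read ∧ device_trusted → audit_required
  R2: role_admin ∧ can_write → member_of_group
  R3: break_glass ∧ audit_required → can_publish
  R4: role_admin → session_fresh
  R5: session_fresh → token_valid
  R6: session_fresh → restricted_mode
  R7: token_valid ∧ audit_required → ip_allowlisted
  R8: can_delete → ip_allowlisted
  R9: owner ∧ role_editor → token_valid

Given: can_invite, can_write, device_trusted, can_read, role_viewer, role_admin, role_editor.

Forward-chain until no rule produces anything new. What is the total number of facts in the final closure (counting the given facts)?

13

[1] R1 [can_read ∧ device_trusted → audit_required]; R2 [role_admin ∧ can_write → member_of_group]; R4 [role_admin → session_fresh]. ⇒ new: audit_required, member_of_group, session_fresh.
[2] R5 [session_fresh → token_valid]; R6 [session_fresh → restricted_mode]. ⇒ new: token_valid, restricted_mode.
[3] R7 [token_valid ∧ audit_required → ip_allowlisted]. ⇒ new: ip_allowlisted.
Closure: {audit_required, can_invite, can_read, can_write, device_trusted, ip_allowlisted, member_of_group, restricted_mode, role_admin, role_editor, role_viewer, session_fresh, token_valid} — 13 facts.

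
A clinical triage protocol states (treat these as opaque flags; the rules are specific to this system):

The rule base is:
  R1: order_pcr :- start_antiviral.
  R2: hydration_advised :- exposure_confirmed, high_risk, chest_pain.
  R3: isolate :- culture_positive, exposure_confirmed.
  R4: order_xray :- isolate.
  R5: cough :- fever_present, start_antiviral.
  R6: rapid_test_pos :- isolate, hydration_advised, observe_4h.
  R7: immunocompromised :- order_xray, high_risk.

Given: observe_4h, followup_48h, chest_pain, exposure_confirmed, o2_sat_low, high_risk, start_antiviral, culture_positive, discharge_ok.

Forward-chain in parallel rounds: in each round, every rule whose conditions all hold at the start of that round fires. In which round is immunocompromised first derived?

Round 1 — R1, R2, R3, derive order_pcr, hydration_advised, isolate.
Round 2 — R4, R6, derive order_xray, rapid_test_pos.
Round 3 — R7, derive immunocompromised.
immunocompromised first appears in round 3.

3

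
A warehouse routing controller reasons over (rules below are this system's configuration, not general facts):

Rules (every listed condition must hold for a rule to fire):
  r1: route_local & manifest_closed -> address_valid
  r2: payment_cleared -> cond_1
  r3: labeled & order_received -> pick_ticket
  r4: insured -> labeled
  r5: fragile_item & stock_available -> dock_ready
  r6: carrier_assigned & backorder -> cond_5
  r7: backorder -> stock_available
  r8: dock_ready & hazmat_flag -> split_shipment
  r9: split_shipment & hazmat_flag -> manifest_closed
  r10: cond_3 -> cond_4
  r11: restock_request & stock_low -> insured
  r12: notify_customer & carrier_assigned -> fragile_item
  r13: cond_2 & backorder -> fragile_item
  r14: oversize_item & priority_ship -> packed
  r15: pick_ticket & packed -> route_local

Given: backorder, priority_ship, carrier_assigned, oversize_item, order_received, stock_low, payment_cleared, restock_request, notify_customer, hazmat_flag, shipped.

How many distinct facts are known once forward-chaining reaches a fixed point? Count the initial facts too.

Round 1 fires r2, r6, r7, r11, r12, r14, giving cond_1, cond_5, stock_available, insured, fragile_item, packed.
Round 2 fires r4, r5, giving labeled, dock_ready.
Round 3 fires r3, r8, giving pick_ticket, split_shipment.
Round 4 fires r9, r15, giving manifest_closed, route_local.
Round 5 fires r1, giving address_valid.
Closure: {address_valid, backorder, carrier_assigned, cond_1, cond_5, dock_ready, fragile_item, hazmat_flag, insured, labeled, manifest_closed, notify_customer, order_received, oversize_item, packed, payment_cleared, pick_ticket, priority_ship, restock_request, route_local, shipped, split_shipment, stock_available, stock_low} — 24 facts.

24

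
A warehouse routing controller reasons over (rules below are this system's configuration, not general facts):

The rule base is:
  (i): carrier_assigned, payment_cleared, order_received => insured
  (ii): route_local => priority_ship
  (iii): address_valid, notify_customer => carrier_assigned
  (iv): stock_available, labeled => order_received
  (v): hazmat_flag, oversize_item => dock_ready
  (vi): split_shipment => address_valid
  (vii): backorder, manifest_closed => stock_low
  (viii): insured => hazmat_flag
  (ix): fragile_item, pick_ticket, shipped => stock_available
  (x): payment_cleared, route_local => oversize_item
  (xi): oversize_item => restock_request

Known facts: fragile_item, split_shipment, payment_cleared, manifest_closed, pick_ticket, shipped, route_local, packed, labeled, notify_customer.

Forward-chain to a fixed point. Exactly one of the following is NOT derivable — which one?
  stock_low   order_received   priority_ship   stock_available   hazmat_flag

Round 1: (ii) [route_local => priority_ship]; (vi) [split_shipment => address_valid]; (ix) [fragile_item, pick_ticket, shipped => stock_available]; (x) [payment_cleared, route_local => oversize_item]. New: priority_ship, address_valid, stock_available, oversize_item.
Round 2: (iii) [address_valid, notify_customer => carrier_assigned]; (iv) [stock_available, labeled => order_received]; (xi) [oversize_item => restock_request]. New: carrier_assigned, order_received, restock_request.
Round 3: (i) [carrier_assigned, payment_cleared, order_received => insured]. New: insured.
Round 4: (viii) [insured => hazmat_flag]. New: hazmat_flag.
Round 5: (v) [hazmat_flag, oversize_item => dock_ready]. New: dock_ready.
Derived: hazmat_flag (round 4), order_received (round 2), stock_available (round 1), priority_ship (round 1). stock_low never appears in any round.

stock_low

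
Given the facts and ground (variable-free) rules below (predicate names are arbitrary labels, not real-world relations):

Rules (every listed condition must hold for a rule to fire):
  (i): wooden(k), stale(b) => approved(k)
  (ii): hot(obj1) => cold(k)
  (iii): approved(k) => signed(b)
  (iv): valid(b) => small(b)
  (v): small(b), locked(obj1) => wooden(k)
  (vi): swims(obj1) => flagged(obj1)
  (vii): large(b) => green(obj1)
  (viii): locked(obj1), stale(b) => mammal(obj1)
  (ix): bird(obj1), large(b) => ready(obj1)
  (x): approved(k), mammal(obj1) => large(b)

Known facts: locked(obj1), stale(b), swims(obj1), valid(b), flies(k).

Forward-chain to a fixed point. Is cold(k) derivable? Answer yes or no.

no

Round 1 fires (iv), (vi), (viii), giving small(b), flagged(obj1), mammal(obj1).
Round 2 fires (v), giving wooden(k).
Round 3 fires (i), giving approved(k).
Round 4 fires (iii), (x), giving signed(b), large(b).
Round 5 fires (vii), giving green(obj1).
Fixed point reached. cold(k) is concluded only by (ii); (ii) needs hot(obj1) (never derived).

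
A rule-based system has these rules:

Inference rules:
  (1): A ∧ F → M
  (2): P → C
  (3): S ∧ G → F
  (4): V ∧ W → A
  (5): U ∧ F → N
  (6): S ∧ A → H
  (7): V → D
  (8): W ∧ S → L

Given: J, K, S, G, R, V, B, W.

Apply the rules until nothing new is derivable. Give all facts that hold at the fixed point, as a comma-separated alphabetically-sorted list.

A, B, D, F, G, H, J, K, L, M, R, S, V, W

Round 1: (3) [S ∧ G → F]; (4) [V ∧ W → A]; (7) [V → D]; (8) [W ∧ S → L]. Adds F, A, D, L.
Round 2: (1) [A ∧ F → M]; (6) [S ∧ A → H]. Adds M, H.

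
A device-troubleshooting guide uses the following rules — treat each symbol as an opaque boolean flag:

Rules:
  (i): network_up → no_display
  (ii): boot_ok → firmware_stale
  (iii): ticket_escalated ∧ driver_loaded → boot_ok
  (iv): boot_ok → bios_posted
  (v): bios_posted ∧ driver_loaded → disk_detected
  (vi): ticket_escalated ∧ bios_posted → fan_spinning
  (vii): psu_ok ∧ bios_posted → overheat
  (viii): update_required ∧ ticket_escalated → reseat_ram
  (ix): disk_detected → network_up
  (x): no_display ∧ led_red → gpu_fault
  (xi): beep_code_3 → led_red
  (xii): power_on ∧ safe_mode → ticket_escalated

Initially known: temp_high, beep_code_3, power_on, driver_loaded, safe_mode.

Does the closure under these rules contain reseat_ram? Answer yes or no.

no

Round 1: (xi) [beep_code_3 → led_red]; (xii) [power_on ∧ safe_mode → ticket_escalated]. Adds led_red, ticket_escalated.
Round 2: (iii) [ticket_escalated ∧ driver_loaded → boot_ok]. Adds boot_ok.
Round 3: (ii) [boot_ok → firmware_stale]; (iv) [boot_ok → bios_posted]. Adds firmware_stale, bios_posted.
Round 4: (v) [bios_posted ∧ driver_loaded → disk_detected]; (vi) [ticket_escalated ∧ bios_posted → fan_spinning]. Adds disk_detected, fan_spinning.
Round 5: (ix) [disk_detected → network_up]. Adds network_up.
Round 6: (i) [network_up → no_display]. Adds no_display.
Round 7: (x) [no_display ∧ led_red → gpu_fault]. Adds gpu_fault.
Fixed point reached. reseat_ram is concluded only by (viii); (viii) needs update_required (never derived).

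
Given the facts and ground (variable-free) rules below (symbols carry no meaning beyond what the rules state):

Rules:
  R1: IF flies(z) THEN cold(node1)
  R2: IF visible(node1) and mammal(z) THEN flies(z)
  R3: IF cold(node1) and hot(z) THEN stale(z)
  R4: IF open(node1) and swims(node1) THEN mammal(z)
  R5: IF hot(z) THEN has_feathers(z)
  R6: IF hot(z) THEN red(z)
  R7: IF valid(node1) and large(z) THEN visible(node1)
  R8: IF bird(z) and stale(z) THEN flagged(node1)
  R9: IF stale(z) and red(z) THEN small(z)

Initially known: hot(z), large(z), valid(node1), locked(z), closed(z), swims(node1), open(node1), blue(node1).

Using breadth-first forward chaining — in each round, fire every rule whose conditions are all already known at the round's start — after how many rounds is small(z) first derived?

Round 1: R4 [IF open(node1) and swims(node1) THEN mammal(z)]; R5 [IF hot(z) THEN has_feathers(z)]; R6 [IF hot(z) THEN red(z)]; R7 [IF valid(node1) and large(z) THEN visible(node1)]. New: mammal(z), has_feathers(z), red(z), visible(node1).
Round 2: R2 [IF visible(node1) and mammal(z) THEN flies(z)]. New: flies(z).
Round 3: R1 [IF flies(z) THEN cold(node1)]. New: cold(node1).
Round 4: R3 [IF cold(node1) and hot(z) THEN stale(z)]. New: stale(z).
Round 5: R9 [IF stale(z) and red(z) THEN small(z)]. New: small(z).
small(z) first appears in round 5.

5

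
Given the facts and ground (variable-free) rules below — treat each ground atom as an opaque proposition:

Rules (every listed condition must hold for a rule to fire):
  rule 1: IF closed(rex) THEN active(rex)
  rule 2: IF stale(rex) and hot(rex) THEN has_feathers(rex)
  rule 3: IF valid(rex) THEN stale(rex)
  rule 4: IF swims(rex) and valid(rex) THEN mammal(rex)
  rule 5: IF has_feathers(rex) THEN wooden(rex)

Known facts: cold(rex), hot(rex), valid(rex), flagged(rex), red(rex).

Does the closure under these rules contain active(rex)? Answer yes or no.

Round 1 — rule 3, derive stale(rex).
Round 2 — rule 2, derive has_feathers(rex).
Round 3 — rule 5, derive wooden(rex).
Fixed point reached. active(rex) is concluded only by rule 1; rule 1 needs closed(rex) (never derived).

no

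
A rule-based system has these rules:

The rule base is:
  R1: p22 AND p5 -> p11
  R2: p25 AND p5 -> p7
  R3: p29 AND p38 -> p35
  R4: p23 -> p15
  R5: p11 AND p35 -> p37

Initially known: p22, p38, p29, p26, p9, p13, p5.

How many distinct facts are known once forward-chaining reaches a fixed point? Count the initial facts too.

[1] R1 [p22 AND p5 -> p11]; R3 [p29 AND p38 -> p35]. ⇒ new: p11, p35.
[2] R5 [p11 AND p35 -> p37]. ⇒ new: p37.
Closure: {p11, p13, p22, p26, p29, p35, p37, p38, p5, p9} — 10 facts.

10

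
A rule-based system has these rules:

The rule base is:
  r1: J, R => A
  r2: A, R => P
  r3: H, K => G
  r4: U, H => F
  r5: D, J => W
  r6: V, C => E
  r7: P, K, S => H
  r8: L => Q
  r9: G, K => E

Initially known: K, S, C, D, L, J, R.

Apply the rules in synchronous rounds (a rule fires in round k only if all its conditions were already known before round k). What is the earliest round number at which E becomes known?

Round 1: r1 [J, R => A]; r5 [D, J => W]; r8 [L => Q]. New: A, W, Q.
Round 2: r2 [A, R => P]. New: P.
Round 3: r7 [P, K, S => H]. New: H.
Round 4: r3 [H, K => G]. New: G.
Round 5: r9 [G, K => E]. New: E.
E first appears in round 5.

5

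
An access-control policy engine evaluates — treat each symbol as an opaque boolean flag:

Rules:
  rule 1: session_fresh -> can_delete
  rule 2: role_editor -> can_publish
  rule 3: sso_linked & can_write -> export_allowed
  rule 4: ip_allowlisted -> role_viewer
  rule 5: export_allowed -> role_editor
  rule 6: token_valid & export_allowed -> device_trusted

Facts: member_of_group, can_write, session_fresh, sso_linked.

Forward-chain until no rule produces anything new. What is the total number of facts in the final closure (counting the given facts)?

Round 1: rule 1 [session_fresh -> can_delete]; rule 3 [sso_linked & can_write -> export_allowed]. Adds can_delete, export_allowed.
Round 2: rule 5 [export_allowed -> role_editor]. Adds role_editor.
Round 3: rule 2 [role_editor -> can_publish]. Adds can_publish.
Closure: {can_delete, can_publish, can_write, export_allowed, member_of_group, role_editor, session_fresh, sso_linked} — 8 facts.

8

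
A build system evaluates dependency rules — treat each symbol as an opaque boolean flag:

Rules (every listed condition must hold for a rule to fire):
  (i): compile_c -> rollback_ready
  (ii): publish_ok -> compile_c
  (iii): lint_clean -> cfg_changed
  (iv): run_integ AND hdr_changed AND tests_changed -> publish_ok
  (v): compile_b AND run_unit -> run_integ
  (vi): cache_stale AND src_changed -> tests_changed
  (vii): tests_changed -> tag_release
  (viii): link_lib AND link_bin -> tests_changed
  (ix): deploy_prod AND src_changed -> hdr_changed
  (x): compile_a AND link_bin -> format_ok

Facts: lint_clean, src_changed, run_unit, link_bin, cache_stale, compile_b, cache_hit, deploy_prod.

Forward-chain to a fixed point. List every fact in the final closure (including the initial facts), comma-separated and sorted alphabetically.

Round 1 — (iii), (v), (vi), (ix), derive cfg_changed, run_integ, tests_changed, hdr_changed.
Round 2 — (iv), (vii), derive publish_ok, tag_release.
Round 3 — (ii), derive compile_c.
Round 4 — (i), derive rollback_ready.

cache_hit, cache_stale, cfg_changed, compile_b, compile_c, deploy_prod, hdr_changed, link_bin, lint_clean, publish_ok, rollback_ready, run_integ, run_unit, src_changed, tag_release, tests_changed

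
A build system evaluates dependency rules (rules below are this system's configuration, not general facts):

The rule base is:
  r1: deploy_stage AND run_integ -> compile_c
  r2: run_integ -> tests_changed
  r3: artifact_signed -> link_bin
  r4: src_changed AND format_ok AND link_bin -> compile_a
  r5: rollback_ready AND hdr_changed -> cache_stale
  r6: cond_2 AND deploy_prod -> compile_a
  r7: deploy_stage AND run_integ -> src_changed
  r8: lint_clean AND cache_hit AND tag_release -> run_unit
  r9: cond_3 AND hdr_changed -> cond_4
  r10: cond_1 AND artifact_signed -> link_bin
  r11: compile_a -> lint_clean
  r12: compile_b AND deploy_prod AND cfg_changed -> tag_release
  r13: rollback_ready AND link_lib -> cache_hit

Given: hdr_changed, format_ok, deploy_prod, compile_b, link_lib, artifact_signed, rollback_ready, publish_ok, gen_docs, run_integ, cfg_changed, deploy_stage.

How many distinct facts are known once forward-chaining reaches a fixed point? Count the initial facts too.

[1] r1 [deploy_stage AND run_integ -> compile_c]; r2 [run_integ -> tests_changed]; r3 [artifact_signed -> link_bin]; r5 [rollback_ready AND hdr_changed -> cache_stale]; r7 [deploy_stage AND run_integ -> src_changed]; r12 [compile_b AND deploy_prod AND cfg_changed -> tag_release]; r13 [rollback_ready AND link_lib -> cache_hit]. ⇒ new: compile_c, tests_changed, link_bin, cache_stale, src_changed, tag_release, cache_hit.
[2] r4 [src_changed AND format_ok AND link_bin -> compile_a]. ⇒ new: compile_a.
[3] r11 [compile_a -> lint_clean]. ⇒ new: lint_clean.
[4] r8 [lint_clean AND cache_hit AND tag_release -> run_unit]. ⇒ new: run_unit.
Closure: {artifact_signed, cache_hit, cache_stale, cfg_changed, compile_a, compile_b, compile_c, deploy_prod, deploy_stage, format_ok, gen_docs, hdr_changed, link_bin, link_lib, lint_clean, publish_ok, rollback_ready, run_integ, run_unit, src_changed, tag_release, tests_changed} — 22 facts.

22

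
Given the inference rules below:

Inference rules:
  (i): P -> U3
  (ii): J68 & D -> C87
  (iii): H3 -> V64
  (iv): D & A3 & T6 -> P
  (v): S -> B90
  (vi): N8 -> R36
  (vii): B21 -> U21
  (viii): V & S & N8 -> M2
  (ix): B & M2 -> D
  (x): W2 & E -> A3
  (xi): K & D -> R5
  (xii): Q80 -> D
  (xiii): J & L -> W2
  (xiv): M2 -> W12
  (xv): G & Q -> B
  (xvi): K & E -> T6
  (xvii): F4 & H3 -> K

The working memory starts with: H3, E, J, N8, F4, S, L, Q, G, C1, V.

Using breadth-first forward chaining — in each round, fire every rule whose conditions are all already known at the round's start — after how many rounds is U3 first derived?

4

[1] (iii) [H3 -> V64]; (v) [S -> B90]; (vi) [N8 -> R36]; (viii) [V & S & N8 -> M2]; (xiii) [J & L -> W2]; (xv) [G & Q -> B]; (xvii) [F4 & H3 -> K]. ⇒ new: V64, B90, R36, M2, W2, B, K.
[2] (ix) [B & M2 -> D]; (x) [W2 & E -> A3]; (xiv) [M2 -> W12]; (xvi) [K & E -> T6]. ⇒ new: D, A3, W12, T6.
[3] (iv) [D & A3 & T6 -> P]; (xi) [K & D -> R5]. ⇒ new: P, R5.
[4] (i) [P -> U3]. ⇒ new: U3.
U3 first appears in round 4.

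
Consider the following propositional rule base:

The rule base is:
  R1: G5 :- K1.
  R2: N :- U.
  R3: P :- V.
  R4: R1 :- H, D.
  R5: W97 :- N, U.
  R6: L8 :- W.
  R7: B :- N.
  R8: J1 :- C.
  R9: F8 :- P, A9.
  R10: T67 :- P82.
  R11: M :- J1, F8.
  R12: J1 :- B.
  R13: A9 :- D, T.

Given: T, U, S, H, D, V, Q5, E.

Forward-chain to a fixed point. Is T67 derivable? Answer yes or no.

no

Round 1: R2 [N :- U.]; R3 [P :- V.]; R4 [R1 :- H, D.]; R13 [A9 :- D, T.]. Adds N, P, R1, A9.
Round 2: R5 [W97 :- N, U.]; R7 [B :- N.]; R9 [F8 :- P, A9.]. Adds W97, B, F8.
Round 3: R12 [J1 :- B.]. Adds J1.
Round 4: R11 [M :- J1, F8.]. Adds M.
Fixed point reached. T67 is concluded only by R10; R10 needs P82 (never derived).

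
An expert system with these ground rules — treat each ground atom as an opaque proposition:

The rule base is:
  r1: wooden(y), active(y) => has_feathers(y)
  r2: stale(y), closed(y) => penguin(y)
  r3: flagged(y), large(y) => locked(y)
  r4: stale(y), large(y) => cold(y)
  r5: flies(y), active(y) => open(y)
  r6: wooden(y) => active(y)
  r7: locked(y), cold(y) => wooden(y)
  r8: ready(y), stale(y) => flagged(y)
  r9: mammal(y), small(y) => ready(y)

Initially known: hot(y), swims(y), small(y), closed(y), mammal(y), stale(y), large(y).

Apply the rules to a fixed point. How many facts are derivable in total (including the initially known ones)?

[1] r2 [stale(y), closed(y) => penguin(y)]; r4 [stale(y), large(y) => cold(y)]; r9 [mammal(y), small(y) => ready(y)]. ⇒ new: penguin(y), cold(y), ready(y).
[2] r8 [ready(y), stale(y) => flagged(y)]. ⇒ new: flagged(y).
[3] r3 [flagged(y), large(y) => locked(y)]. ⇒ new: locked(y).
[4] r7 [locked(y), cold(y) => wooden(y)]. ⇒ new: wooden(y).
[5] r6 [wooden(y) => active(y)]. ⇒ new: active(y).
[6] r1 [wooden(y), active(y) => has_feathers(y)]. ⇒ new: has_feathers(y).
Closure: {active(y), closed(y), cold(y), flagged(y), has_feathers(y), hot(y), large(y), locked(y), mammal(y), penguin(y), ready(y), small(y), stale(y), swims(y), wooden(y)} — 15 facts.

15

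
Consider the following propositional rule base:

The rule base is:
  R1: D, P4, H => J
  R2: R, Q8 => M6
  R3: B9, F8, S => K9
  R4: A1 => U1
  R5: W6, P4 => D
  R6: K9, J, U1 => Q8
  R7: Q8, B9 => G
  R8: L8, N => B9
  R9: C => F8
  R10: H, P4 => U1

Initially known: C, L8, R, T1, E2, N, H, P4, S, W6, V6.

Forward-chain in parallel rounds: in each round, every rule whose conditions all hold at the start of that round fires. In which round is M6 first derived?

Round 1 — R5, R8, R9, R10, derive D, B9, F8, U1.
Round 2 — R1, R3, derive J, K9.
Round 3 — R6, derive Q8.
Round 4 — R2, R7, derive M6, G.
M6 first appears in round 4.

4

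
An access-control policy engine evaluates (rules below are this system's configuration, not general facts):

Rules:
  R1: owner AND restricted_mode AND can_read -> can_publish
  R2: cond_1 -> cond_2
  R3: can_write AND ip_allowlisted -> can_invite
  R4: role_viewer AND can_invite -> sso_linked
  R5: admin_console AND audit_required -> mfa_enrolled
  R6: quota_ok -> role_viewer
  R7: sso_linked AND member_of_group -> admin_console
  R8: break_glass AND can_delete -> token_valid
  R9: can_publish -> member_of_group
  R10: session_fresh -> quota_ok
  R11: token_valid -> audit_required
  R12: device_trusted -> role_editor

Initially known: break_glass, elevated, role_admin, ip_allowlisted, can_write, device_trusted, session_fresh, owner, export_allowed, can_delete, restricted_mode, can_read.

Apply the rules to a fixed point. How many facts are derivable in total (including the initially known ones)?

Round 1 fires R1, R3, R8, R10, R12, giving can_publish, can_invite, token_valid, quota_ok, role_editor.
Round 2 fires R6, R9, R11, giving role_viewer, member_of_group, audit_required.
Round 3 fires R4, giving sso_linked.
Round 4 fires R7, giving admin_console.
Round 5 fires R5, giving mfa_enrolled.
Closure: {admin_console, audit_required, break_glass, can_delete, can_invite, can_publish, can_read, can_write, device_trusted, elevated, export_allowed, ip_allowlisted, member_of_group, mfa_enrolled, owner, quota_ok, restricted_mode, role_admin, role_editor, role_viewer, session_fresh, sso_linked, token_valid} — 23 facts.

23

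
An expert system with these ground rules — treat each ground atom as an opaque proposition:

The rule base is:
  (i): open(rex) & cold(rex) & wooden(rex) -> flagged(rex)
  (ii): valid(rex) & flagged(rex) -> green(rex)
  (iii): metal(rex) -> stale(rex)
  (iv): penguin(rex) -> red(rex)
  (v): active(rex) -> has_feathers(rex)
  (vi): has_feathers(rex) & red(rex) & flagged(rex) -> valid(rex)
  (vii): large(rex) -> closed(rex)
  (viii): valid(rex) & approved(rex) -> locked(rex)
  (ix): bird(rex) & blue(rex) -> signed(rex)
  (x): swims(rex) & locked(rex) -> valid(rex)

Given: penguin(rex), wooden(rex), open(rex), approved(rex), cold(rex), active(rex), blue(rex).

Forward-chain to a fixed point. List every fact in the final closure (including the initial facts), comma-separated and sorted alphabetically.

[1] (i) [open(rex) & cold(rex) & wooden(rex) -> flagged(rex)]; (iv) [penguin(rex) -> red(rex)]; (v) [active(rex) -> has_feathers(rex)]. ⇒ new: flagged(rex), red(rex), has_feathers(rex).
[2] (vi) [has_feathers(rex) & red(rex) & flagged(rex) -> valid(rex)]. ⇒ new: valid(rex).
[3] (ii) [valid(rex) & flagged(rex) -> green(rex)]; (viii) [valid(rex) & approved(rex) -> locked(rex)]. ⇒ new: green(rex), locked(rex).

active(rex), approved(rex), blue(rex), cold(rex), flagged(rex), green(rex), has_feathers(rex), locked(rex), open(rex), penguin(rex), red(rex), valid(rex), wooden(rex)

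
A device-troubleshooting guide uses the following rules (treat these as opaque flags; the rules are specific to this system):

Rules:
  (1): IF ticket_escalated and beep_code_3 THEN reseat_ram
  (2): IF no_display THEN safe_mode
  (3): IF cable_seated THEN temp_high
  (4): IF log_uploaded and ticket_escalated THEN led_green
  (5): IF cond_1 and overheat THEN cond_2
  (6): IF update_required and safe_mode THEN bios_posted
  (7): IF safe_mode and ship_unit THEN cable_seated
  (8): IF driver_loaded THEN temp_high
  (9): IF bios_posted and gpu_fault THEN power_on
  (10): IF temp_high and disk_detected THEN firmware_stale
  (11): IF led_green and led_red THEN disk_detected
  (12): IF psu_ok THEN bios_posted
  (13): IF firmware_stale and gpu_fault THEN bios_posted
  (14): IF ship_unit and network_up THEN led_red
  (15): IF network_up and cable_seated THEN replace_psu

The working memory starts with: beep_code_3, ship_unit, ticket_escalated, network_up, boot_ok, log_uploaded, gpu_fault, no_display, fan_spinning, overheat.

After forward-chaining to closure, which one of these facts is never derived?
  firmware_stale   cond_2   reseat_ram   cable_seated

Round 1: (1) [IF ticket_escalated and beep_code_3 THEN reseat_ram]; (2) [IF no_display THEN safe_mode]; (4) [IF log_uploaded and ticket_escalated THEN led_green]; (14) [IF ship_unit and network_up THEN led_red]. Adds reseat_ram, safe_mode, led_green, led_red.
Round 2: (7) [IF safe_mode and ship_unit THEN cable_seated]; (11) [IF led_green and led_red THEN disk_detected]. Adds cable_seated, disk_detected.
Round 3: (3) [IF cable_seated THEN temp_high]; (15) [IF network_up and cable_seated THEN replace_psu]. Adds temp_high, replace_psu.
Round 4: (10) [IF temp_high and disk_detected THEN firmware_stale]. Adds firmware_stale.
Round 5: (13) [IF firmware_stale and gpu_fault THEN bios_posted]. Adds bios_posted.
Round 6: (9) [IF bios_posted and gpu_fault THEN power_on]. Adds power_on.
Derived: cable_seated (round 2), reseat_ram (round 1), firmware_stale (round 4). cond_2 never appears in any round.

cond_2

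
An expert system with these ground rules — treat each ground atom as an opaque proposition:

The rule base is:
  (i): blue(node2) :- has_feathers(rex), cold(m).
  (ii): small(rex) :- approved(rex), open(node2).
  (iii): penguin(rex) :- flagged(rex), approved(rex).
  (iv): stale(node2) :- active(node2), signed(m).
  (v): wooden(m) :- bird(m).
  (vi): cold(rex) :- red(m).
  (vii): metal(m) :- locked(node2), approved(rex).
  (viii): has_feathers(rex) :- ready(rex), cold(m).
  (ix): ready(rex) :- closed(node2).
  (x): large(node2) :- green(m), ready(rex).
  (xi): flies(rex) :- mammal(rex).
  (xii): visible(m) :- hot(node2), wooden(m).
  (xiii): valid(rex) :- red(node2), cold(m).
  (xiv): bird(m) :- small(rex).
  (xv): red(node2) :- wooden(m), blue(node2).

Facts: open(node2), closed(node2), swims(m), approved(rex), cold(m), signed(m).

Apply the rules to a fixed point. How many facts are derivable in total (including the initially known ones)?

Round 1 — (ii), (ix), derive small(rex), ready(rex).
Round 2 — (viii), (xiv), derive has_feathers(rex), bird(m).
Round 3 — (i), (v), derive blue(node2), wooden(m).
Round 4 — (xv), derive red(node2).
Round 5 — (xiii), derive valid(rex).
Closure: {approved(rex), bird(m), blue(node2), closed(node2), cold(m), has_feathers(rex), open(node2), ready(rex), red(node2), signed(m), small(rex), swims(m), valid(rex), wooden(m)} — 14 facts.

14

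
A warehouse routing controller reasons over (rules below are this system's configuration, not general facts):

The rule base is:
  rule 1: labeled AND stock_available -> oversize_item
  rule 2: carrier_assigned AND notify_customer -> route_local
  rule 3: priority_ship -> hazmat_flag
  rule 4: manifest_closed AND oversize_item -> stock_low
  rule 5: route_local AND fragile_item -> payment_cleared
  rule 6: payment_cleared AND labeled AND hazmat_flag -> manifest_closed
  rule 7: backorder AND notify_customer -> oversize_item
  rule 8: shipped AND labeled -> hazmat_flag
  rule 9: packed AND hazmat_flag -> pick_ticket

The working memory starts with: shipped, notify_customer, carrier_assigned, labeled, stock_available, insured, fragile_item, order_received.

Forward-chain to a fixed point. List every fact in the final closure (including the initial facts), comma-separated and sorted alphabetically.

Round 1: rule 1 [labeled AND stock_available -> oversize_item]; rule 2 [carrier_assigned AND notify_customer -> route_local]; rule 8 [shipped AND labeled -> hazmat_flag]. New: oversize_item, route_local, hazmat_flag.
Round 2: rule 5 [route_local AND fragile_item -> payment_cleared]. New: payment_cleared.
Round 3: rule 6 [payment_cleared AND labeled AND hazmat_flag -> manifest_closed]. New: manifest_closed.
Round 4: rule 4 [manifest_closed AND oversize_item -> stock_low]. New: stock_low.

carrier_assigned, fragile_item, hazmat_flag, insured, labeled, manifest_closed, notify_customer, order_received, oversize_item, payment_cleared, route_local, shipped, stock_available, stock_low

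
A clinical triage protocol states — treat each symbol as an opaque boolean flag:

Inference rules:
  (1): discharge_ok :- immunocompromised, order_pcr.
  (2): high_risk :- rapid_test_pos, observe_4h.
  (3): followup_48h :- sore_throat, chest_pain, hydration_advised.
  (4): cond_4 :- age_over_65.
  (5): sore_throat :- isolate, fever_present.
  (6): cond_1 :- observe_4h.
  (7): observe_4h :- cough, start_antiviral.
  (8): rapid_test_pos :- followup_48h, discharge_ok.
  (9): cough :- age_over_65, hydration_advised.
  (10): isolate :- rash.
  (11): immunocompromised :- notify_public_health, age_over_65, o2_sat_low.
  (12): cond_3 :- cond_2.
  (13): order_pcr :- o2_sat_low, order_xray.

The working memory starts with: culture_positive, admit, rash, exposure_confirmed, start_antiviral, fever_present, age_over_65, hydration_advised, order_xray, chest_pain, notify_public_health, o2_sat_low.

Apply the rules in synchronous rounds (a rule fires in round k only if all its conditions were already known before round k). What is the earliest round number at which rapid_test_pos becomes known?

Round 1: (4) [cond_4 :- age_over_65.]; (9) [cough :- age_over_65, hydration_advised.]; (10) [isolate :- rash.]; (11) [immunocompromised :- notify_public_health, age_over_65, o2_sat_low.]; (13) [order_pcr :- o2_sat_low, order_xray.]. New: cond_4, cough, isolate, immunocompromised, order_pcr.
Round 2: (1) [discharge_ok :- immunocompromised, order_pcr.]; (5) [sore_throat :- isolate, fever_present.]; (7) [observe_4h :- cough, start_antiviral.]. New: discharge_ok, sore_throat, observe_4h.
Round 3: (3) [followup_48h :- sore_throat, chest_pain, hydration_advised.]; (6) [cond_1 :- observe_4h.]. New: followup_48h, cond_1.
Round 4: (8) [rapid_test_pos :- followup_48h, discharge_ok.]. New: rapid_test_pos.
rapid_test_pos first appears in round 4.

4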